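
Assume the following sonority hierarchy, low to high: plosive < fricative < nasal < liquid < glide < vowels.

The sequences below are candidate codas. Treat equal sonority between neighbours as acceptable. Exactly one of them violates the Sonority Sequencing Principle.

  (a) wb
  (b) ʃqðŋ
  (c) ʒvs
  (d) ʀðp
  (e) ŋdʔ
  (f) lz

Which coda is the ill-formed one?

b

(a) 5-1 → obeys
(b) 2-1-2-3 → violates
(c) 2-2-2 → obeys
(d) 4-2-1 → obeys
(e) 3-1-1 → obeys
(f) 4-2 → obeys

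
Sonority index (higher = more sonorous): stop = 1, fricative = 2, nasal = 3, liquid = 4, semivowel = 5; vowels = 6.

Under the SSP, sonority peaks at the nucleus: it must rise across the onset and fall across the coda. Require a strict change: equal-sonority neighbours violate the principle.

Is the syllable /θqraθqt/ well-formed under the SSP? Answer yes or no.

no

Onset: /θ/ is a fricative (sonority 2), /q/ is a stop (sonority 1), /r/ is a liquid (sonority 4); then the nucleus /a/ (sonority 6).
Onset profile 2-1-4-6 — does not strictly rise throughout.
Coda: /θ/ is a fricative (sonority 2), /q/ is a stop (sonority 1), /t/ is a stop (sonority 1).
Coda profile 6-2-1-1 — does not strictly fall throughout.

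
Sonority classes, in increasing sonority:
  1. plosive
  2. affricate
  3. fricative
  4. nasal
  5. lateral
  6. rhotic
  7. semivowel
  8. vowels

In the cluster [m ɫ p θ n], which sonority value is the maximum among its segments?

/m/: nasal = 4.
/ɫ/: lateral = 5.
/p/: plosive = 1.
/θ/: fricative = 3.
/n/: nasal = 4.
The maximum is 5.

5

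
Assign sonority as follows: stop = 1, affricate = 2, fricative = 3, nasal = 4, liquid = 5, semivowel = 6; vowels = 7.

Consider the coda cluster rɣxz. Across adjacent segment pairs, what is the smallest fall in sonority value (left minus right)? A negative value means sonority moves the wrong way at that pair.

/r/ — liquid, sonority 5.
/ɣ/ — fricative, sonority 3.
/x/ — fricative, sonority 3.
/z/ — fricative, sonority 3.
/r/→/ɣ/: change +2.
/ɣ/→/x/: change +0.
/x/→/z/: change +0.
Minimum = 0.

0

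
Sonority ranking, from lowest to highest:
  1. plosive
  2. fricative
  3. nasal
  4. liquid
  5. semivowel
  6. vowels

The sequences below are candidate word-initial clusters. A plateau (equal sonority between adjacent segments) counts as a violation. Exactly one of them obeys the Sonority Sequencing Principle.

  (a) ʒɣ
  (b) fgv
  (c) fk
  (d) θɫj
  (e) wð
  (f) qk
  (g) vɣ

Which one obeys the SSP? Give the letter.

(a) 2-2 → violates
(b) 2-1-2 → violates
(c) 2-1 → violates
(d) 2-4-5 → obeys
(e) 5-2 → violates
(f) 1-1 → violates
(g) 2-2 → violates

d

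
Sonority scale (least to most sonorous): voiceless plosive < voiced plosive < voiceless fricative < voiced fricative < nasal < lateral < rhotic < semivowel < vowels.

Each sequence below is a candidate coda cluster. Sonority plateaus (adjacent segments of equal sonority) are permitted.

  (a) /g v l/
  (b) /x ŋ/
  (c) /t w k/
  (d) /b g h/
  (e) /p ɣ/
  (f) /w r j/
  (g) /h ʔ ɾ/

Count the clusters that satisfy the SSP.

(a) sonority 2-4-6: ill-formed.
(b) sonority 3-5: ill-formed.
(c) sonority 1-8-1: ill-formed.
(d) sonority 2-2-3: ill-formed.
(e) sonority 1-4: ill-formed.
(f) sonority 8-7-8: ill-formed.
(g) sonority 3-1-7: ill-formed.

0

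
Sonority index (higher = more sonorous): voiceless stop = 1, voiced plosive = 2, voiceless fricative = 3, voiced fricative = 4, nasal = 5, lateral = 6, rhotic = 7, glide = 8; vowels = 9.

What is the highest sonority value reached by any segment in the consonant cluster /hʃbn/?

5

/h/ is a voiceless fricative (sonority 3).
/ʃ/ is a voiceless fricative (sonority 3).
/b/ is a voiced plosive (sonority 2).
/n/ is a nasal (sonority 5).
The maximum is 5.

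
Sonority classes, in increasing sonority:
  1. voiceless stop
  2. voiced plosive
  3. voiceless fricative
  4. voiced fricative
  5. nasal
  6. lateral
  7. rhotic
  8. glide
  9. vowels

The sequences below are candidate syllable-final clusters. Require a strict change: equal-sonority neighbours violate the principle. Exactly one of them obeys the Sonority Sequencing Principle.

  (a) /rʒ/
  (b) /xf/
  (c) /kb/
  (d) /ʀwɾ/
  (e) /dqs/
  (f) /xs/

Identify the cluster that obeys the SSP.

a

(a) /rʒ/: profile 7-4 — obeys.
(b) /xf/: profile 3-3 — violates.
(c) /kb/: profile 1-2 — violates.
(d) /ʀwɾ/: profile 7-8-7 — violates.
(e) /dqs/: profile 2-1-3 — violates.
(f) /xs/: profile 3-3 — violates.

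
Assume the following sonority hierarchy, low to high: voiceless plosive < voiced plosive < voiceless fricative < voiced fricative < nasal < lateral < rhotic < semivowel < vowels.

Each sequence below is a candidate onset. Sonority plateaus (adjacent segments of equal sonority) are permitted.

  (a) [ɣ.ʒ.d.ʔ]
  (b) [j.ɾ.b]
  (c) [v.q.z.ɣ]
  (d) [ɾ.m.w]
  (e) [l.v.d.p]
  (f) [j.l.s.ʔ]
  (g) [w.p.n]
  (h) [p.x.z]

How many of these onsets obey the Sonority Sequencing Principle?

(a) 4-4-2-1 → violates
(b) 8-7-2 → violates
(c) 4-1-4-4 → violates
(d) 7-5-8 → violates
(e) 6-4-2-1 → violates
(f) 8-6-3-1 → violates
(g) 8-1-5 → violates
(h) 1-3-4 → obeys

1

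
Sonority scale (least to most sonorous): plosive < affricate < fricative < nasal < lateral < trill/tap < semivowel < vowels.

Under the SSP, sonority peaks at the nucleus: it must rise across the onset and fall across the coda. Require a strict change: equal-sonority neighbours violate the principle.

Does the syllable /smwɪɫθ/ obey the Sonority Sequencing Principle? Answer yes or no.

yes

Onset: /s/ is a fricative (sonority 3), /m/ is a nasal (sonority 4), /w/ is a semivowel (sonority 7); then the nucleus /ɪ/ (sonority 8).
Onset profile 3-4-7-8 — rises to the nucleus.
Coda: /ɫ/ is a lateral (sonority 5), /θ/ is a fricative (sonority 3).
Coda profile 8-5-3 — falls from the nucleus.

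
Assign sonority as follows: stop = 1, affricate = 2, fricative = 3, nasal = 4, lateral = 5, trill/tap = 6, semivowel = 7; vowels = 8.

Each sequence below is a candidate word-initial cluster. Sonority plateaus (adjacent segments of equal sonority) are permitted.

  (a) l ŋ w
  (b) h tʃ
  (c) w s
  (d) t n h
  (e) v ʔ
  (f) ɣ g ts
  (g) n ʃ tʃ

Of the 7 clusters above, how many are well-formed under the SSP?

0

(a) l ŋ w: profile 5-4-7 — violates.
(b) h tʃ: profile 3-2 — violates.
(c) w s: profile 7-3 — violates.
(d) t n h: profile 1-4-3 — violates.
(e) v ʔ: profile 3-1 — violates.
(f) ɣ g ts: profile 3-1-2 — violates.
(g) n ʃ tʃ: profile 4-3-2 — violates.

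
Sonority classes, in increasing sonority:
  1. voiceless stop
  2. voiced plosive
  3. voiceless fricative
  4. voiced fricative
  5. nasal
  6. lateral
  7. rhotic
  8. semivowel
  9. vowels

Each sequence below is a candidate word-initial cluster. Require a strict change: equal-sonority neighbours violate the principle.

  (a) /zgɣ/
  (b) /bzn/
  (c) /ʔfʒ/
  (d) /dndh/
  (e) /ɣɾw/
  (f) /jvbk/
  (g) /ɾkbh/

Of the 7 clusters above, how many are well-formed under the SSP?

(a) sonority 4-2-4: ill-formed.
(b) sonority 2-4-5: well-formed.
(c) sonority 1-3-4: well-formed.
(d) sonority 2-5-2-3: ill-formed.
(e) sonority 4-7-8: well-formed.
(f) sonority 8-4-2-1: ill-formed.
(g) sonority 7-1-2-3: ill-formed.

3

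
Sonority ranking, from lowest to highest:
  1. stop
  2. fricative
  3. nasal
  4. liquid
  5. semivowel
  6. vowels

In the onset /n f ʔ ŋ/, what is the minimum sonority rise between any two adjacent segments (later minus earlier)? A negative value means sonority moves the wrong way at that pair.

/n/ — nasal, sonority 3.
/f/ — fricative, sonority 2.
/ʔ/ — stop, sonority 1.
/ŋ/ — nasal, sonority 3.
/n/→/f/: change -1.
/f/→/ʔ/: change -1.
/ʔ/→/ŋ/: change +2.
Minimum = -1.

-1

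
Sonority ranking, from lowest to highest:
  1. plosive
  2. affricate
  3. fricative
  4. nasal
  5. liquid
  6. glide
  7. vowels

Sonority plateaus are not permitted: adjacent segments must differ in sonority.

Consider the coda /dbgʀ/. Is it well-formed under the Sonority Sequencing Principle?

no

/d/: plosive = 1.
/b/: plosive = 1.
/g/: plosive = 1.
/ʀ/: liquid = 5.
The profile is 1-1-1-5. Between /d/ (1) and /b/ (1) sonority does not fall, so the cluster violates the SSP.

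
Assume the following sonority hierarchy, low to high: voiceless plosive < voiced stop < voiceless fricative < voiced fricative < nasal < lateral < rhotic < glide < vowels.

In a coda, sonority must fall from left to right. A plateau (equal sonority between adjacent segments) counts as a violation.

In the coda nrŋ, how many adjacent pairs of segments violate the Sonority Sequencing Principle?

/n/ is a nasal (sonority 5).
/r/ is a rhotic (sonority 7).
/ŋ/ is a nasal (sonority 5).
/n/→/r/: 5→7 (does not fall) — violation.
/r/→/ŋ/: 7→5 (falls) — ok.

1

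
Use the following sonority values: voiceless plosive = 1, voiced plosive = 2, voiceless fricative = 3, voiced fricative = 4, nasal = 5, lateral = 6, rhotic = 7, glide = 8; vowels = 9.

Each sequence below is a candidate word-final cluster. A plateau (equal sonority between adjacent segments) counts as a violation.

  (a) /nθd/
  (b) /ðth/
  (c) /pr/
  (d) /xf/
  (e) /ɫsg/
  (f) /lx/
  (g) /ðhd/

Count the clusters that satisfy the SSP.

(a) sonority 5-3-2: well-formed.
(b) sonority 4-1-3: ill-formed.
(c) sonority 1-7: ill-formed.
(d) sonority 3-3: ill-formed.
(e) sonority 6-3-2: well-formed.
(f) sonority 6-3: well-formed.
(g) sonority 4-3-2: well-formed.

4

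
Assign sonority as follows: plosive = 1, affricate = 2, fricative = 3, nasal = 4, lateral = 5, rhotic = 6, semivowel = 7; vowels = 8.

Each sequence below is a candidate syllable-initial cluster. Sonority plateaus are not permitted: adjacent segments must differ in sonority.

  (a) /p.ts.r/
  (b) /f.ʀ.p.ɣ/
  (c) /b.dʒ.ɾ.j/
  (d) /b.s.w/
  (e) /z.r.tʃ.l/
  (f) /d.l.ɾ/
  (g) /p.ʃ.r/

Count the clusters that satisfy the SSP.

5

(a) sonority 1-2-6: well-formed.
(b) sonority 3-6-1-3: ill-formed.
(c) sonority 1-2-6-7: well-formed.
(d) sonority 1-3-7: well-formed.
(e) sonority 3-6-2-5: ill-formed.
(f) sonority 1-5-6: well-formed.
(g) sonority 1-3-6: well-formed.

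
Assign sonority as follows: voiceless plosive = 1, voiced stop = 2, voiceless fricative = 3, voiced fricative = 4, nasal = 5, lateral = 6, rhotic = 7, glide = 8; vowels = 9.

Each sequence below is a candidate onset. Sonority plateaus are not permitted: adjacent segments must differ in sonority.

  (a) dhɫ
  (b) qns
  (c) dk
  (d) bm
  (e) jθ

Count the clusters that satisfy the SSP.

2

(a) sonority 2-3-6: well-formed.
(b) sonority 1-5-3: ill-formed.
(c) sonority 2-1: ill-formed.
(d) sonority 2-5: well-formed.
(e) sonority 8-3: ill-formed.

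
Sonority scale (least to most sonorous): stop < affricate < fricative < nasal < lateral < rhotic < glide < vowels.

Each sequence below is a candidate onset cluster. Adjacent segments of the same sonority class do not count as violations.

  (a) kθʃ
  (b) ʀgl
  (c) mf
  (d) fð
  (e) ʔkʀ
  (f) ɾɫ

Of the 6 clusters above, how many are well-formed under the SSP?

(a) 1-3-3 → obeys
(b) 6-1-5 → violates
(c) 4-3 → violates
(d) 3-3 → obeys
(e) 1-1-6 → obeys
(f) 6-5 → violates

3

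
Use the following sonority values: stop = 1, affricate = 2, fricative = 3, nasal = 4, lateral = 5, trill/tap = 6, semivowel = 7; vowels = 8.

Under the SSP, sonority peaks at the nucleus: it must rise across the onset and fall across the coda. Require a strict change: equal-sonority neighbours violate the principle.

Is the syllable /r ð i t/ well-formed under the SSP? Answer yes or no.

Onset: /r/ is a trill/tap (sonority 6), /ð/ is a fricative (sonority 3); then the nucleus /i/ (sonority 8).
Onset profile 6-3-8 — does not strictly rise throughout.
Coda: /t/ is a stop (sonority 1).
Coda profile 8-1 — falls from the nucleus.

no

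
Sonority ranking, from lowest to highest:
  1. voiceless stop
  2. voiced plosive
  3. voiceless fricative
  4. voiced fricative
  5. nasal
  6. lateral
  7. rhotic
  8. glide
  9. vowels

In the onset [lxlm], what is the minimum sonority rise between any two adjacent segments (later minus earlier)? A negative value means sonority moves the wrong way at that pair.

/l/: lateral = 6.
/x/: voiceless fricative = 3.
/l/: lateral = 6.
/m/: nasal = 5.
/l/→/x/: change -3.
/x/→/l/: change +3.
/l/→/m/: change -1.
Minimum = -3.

-3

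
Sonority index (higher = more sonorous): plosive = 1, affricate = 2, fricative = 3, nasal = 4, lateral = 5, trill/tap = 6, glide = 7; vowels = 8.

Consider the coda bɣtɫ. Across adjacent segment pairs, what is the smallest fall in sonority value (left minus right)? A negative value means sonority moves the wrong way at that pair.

-4

/b/ is a plosive (sonority 1).
/ɣ/ is a fricative (sonority 3).
/t/ is a plosive (sonority 1).
/ɫ/ is a lateral (sonority 5).
/b/→/ɣ/: change -2.
/ɣ/→/t/: change +2.
/t/→/ɫ/: change -4.
Minimum = -4.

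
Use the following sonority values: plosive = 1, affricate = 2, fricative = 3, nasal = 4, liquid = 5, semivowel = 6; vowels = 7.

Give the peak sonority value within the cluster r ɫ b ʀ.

/r/ is a liquid (sonority 5).
/ɫ/ is a liquid (sonority 5).
/b/ is a plosive (sonority 1).
/ʀ/ is a liquid (sonority 5).
The maximum is 5.

5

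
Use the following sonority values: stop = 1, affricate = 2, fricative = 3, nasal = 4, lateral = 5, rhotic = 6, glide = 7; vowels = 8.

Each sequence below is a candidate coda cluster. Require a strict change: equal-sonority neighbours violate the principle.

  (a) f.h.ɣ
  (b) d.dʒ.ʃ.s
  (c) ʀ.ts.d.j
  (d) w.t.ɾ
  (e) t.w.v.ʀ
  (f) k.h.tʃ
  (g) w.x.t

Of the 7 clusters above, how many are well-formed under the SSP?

1

(a) f.h.ɣ: profile 3-3-3 — violates.
(b) d.dʒ.ʃ.s: profile 1-2-3-3 — violates.
(c) ʀ.ts.d.j: profile 6-2-1-7 — violates.
(d) w.t.ɾ: profile 7-1-6 — violates.
(e) t.w.v.ʀ: profile 1-7-3-6 — violates.
(f) k.h.tʃ: profile 1-3-2 — violates.
(g) w.x.t: profile 7-3-1 — obeys.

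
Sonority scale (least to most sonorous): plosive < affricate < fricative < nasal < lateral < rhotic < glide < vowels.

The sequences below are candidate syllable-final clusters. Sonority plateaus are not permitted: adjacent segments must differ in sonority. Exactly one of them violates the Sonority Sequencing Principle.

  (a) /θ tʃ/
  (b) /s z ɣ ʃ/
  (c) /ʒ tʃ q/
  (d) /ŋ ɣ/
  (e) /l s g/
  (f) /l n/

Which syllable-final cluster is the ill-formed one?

(a) sonority 3-2: well-formed.
(b) sonority 3-3-3-3: ill-formed.
(c) sonority 3-2-1: well-formed.
(d) sonority 4-3: well-formed.
(e) sonority 5-3-1: well-formed.
(f) sonority 5-4: well-formed.

b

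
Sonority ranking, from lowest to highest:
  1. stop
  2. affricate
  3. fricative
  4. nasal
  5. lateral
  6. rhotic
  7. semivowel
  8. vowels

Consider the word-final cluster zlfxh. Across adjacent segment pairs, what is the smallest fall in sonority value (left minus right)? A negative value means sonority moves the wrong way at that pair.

/z/ — fricative, sonority 3.
/l/ — lateral, sonority 5.
/f/ — fricative, sonority 3.
/x/ — fricative, sonority 3.
/h/ — fricative, sonority 3.
/z/→/l/: change -2.
/l/→/f/: change +2.
/f/→/x/: change +0.
/x/→/h/: change +0.
Minimum = -2.

-2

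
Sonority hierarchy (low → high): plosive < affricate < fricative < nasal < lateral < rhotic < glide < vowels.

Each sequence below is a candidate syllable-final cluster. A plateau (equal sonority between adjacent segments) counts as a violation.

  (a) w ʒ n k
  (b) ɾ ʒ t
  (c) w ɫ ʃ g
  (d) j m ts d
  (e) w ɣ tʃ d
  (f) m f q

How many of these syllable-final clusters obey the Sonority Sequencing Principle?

5

(a) sonority 7-3-4-1: ill-formed.
(b) sonority 6-3-1: well-formed.
(c) sonority 7-5-3-1: well-formed.
(d) sonority 7-4-2-1: well-formed.
(e) sonority 7-3-2-1: well-formed.
(f) sonority 4-3-1: well-formed.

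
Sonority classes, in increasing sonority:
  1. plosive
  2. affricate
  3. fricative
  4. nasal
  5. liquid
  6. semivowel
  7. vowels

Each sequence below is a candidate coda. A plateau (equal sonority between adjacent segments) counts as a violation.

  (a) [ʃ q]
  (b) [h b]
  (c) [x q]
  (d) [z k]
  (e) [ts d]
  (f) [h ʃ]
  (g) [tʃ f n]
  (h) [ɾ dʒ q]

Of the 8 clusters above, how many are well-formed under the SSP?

6

(a) [ʃ q]: profile 3-1 — obeys.
(b) [h b]: profile 3-1 — obeys.
(c) [x q]: profile 3-1 — obeys.
(d) [z k]: profile 3-1 — obeys.
(e) [ts d]: profile 2-1 — obeys.
(f) [h ʃ]: profile 3-3 — violates.
(g) [tʃ f n]: profile 2-3-4 — violates.
(h) [ɾ dʒ q]: profile 5-2-1 — obeys.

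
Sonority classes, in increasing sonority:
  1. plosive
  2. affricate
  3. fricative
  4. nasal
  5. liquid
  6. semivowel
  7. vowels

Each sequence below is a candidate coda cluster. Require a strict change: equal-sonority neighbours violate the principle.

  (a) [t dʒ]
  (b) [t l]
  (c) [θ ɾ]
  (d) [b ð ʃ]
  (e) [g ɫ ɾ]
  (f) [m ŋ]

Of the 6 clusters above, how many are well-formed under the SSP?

(a) [t dʒ]: profile 1-2 — violates.
(b) [t l]: profile 1-5 — violates.
(c) [θ ɾ]: profile 3-5 — violates.
(d) [b ð ʃ]: profile 1-3-3 — violates.
(e) [g ɫ ɾ]: profile 1-5-5 — violates.
(f) [m ŋ]: profile 4-4 — violates.

0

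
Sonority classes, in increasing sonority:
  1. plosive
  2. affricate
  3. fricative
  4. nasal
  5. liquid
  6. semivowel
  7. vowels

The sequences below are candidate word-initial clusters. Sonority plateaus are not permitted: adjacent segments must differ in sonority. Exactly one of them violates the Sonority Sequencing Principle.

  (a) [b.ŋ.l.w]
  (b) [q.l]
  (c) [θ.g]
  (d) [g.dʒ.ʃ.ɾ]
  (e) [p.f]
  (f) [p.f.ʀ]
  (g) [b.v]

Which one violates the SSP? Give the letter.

c

(a) 1-4-5-6 → obeys
(b) 1-5 → obeys
(c) 3-1 → violates
(d) 1-2-3-5 → obeys
(e) 1-3 → obeys
(f) 1-3-5 → obeys
(g) 1-3 → obeys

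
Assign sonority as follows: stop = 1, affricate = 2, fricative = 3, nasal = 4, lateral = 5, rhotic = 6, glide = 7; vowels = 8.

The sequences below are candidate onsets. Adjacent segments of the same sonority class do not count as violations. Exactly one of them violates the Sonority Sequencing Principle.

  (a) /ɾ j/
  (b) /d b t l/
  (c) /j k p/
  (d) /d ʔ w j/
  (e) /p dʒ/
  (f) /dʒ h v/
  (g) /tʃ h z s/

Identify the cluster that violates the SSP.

c

(a) 6-7 → obeys
(b) 1-1-1-5 → obeys
(c) 7-1-1 → violates
(d) 1-1-7-7 → obeys
(e) 1-2 → obeys
(f) 2-3-3 → obeys
(g) 2-3-3-3 → obeys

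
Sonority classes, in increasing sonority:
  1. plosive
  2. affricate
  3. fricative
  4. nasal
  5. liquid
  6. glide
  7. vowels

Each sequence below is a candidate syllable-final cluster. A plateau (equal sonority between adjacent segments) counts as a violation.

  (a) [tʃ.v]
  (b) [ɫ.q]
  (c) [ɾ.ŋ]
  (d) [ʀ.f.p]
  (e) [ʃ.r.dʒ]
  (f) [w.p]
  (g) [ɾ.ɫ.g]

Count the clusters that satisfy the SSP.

(a) [tʃ.v]: profile 2-3 — violates.
(b) [ɫ.q]: profile 5-1 — obeys.
(c) [ɾ.ŋ]: profile 5-4 — obeys.
(d) [ʀ.f.p]: profile 5-3-1 — obeys.
(e) [ʃ.r.dʒ]: profile 3-5-2 — violates.
(f) [w.p]: profile 6-1 — obeys.
(g) [ɾ.ɫ.g]: profile 5-5-1 — violates.

4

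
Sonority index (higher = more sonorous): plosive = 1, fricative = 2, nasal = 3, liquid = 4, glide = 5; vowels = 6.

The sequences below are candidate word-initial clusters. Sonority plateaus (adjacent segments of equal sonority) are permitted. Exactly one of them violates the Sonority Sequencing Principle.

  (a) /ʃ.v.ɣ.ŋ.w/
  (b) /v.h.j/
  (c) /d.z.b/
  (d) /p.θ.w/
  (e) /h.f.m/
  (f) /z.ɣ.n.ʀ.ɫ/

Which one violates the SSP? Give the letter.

c

(a) /ʃ.v.ɣ.ŋ.w/: profile 2-2-2-3-5 — obeys.
(b) /v.h.j/: profile 2-2-5 — obeys.
(c) /d.z.b/: profile 1-2-1 — violates.
(d) /p.θ.w/: profile 1-2-5 — obeys.
(e) /h.f.m/: profile 2-2-3 — obeys.
(f) /z.ɣ.n.ʀ.ɫ/: profile 2-2-3-4-4 — obeys.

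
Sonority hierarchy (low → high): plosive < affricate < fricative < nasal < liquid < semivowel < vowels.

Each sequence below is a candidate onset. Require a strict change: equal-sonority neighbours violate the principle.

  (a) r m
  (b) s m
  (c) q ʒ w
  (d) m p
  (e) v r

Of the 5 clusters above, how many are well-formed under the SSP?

3

(a) 5-4 → violates
(b) 3-4 → obeys
(c) 1-3-6 → obeys
(d) 4-1 → violates
(e) 3-5 → obeys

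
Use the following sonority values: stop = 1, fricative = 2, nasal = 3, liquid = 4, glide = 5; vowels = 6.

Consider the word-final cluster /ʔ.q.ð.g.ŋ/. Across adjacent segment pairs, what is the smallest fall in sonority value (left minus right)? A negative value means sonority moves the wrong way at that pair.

-2

/ʔ/ is a stop (sonority 1).
/q/ is a stop (sonority 1).
/ð/ is a fricative (sonority 2).
/g/ is a stop (sonority 1).
/ŋ/ is a nasal (sonority 3).
/ʔ/→/q/: change +0.
/q/→/ð/: change -1.
/ð/→/g/: change +1.
/g/→/ŋ/: change -2.
Minimum = -2.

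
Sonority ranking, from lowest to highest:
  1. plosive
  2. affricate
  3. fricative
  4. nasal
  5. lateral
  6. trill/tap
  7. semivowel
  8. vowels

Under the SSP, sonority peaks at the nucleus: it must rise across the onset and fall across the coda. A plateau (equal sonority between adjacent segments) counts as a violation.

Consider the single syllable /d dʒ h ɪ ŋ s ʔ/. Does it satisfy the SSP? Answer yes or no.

yes

Onset: /d/ is a plosive (sonority 1), /dʒ/ is an affricate (sonority 2), /h/ is a fricative (sonority 3); then the nucleus /ɪ/ (sonority 8).
Onset profile 1-2-3-8 — rises to the nucleus.
Coda: /ŋ/ is a nasal (sonority 4), /s/ is a fricative (sonority 3), /ʔ/ is a plosive (sonority 1).
Coda profile 8-4-3-1 — falls from the nucleus.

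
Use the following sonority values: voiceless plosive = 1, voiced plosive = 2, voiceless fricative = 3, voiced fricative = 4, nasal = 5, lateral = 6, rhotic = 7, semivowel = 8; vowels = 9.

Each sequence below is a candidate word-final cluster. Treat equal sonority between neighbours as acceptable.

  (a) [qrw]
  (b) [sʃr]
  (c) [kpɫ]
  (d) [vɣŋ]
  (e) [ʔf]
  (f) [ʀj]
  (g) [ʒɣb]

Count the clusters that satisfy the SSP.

(a) sonority 1-7-8: ill-formed.
(b) sonority 3-3-7: ill-formed.
(c) sonority 1-1-6: ill-formed.
(d) sonority 4-4-5: ill-formed.
(e) sonority 1-3: ill-formed.
(f) sonority 7-8: ill-formed.
(g) sonority 4-4-2: well-formed.

1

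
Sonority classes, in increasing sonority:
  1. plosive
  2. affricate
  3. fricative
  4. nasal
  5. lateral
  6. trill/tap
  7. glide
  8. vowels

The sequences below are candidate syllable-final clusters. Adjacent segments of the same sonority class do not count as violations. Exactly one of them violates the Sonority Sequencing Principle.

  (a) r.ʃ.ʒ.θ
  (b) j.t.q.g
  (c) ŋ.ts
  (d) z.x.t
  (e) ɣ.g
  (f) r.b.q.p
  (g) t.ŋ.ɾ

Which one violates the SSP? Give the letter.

g

(a) r.ʃ.ʒ.θ: profile 6-3-3-3 — obeys.
(b) j.t.q.g: profile 7-1-1-1 — obeys.
(c) ŋ.ts: profile 4-2 — obeys.
(d) z.x.t: profile 3-3-1 — obeys.
(e) ɣ.g: profile 3-1 — obeys.
(f) r.b.q.p: profile 6-1-1-1 — obeys.
(g) t.ŋ.ɾ: profile 1-4-6 — violates.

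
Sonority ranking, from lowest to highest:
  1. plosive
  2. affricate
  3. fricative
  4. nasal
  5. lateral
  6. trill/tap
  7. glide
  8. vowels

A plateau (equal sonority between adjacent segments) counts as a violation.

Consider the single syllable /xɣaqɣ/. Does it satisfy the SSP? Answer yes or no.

Onset: /x/ is a fricative (sonority 3), /ɣ/ is a fricative (sonority 3); then the nucleus /a/ (sonority 8).
Onset profile 3-3-8 — does not strictly rise throughout.
Coda: /q/ is a plosive (sonority 1), /ɣ/ is a fricative (sonority 3).
Coda profile 8-1-3 — does not strictly fall throughout.

no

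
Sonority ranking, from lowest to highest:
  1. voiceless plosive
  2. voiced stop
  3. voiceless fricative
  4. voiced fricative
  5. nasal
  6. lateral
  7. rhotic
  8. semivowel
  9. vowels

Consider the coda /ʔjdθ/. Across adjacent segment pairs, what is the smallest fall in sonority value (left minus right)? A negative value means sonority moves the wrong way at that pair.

-7

/ʔ/ is a voiceless plosive (sonority 1).
/j/ is a semivowel (sonority 8).
/d/ is a voiced stop (sonority 2).
/θ/ is a voiceless fricative (sonority 3).
/ʔ/→/j/: change -7.
/j/→/d/: change +6.
/d/→/θ/: change -1.
Minimum = -7.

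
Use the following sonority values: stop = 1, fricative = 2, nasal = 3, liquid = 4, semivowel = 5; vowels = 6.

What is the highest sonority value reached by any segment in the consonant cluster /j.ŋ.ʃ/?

/j/ is a semivowel (sonority 5).
/ŋ/ is a nasal (sonority 3).
/ʃ/ is a fricative (sonority 2).
The maximum is 5.

5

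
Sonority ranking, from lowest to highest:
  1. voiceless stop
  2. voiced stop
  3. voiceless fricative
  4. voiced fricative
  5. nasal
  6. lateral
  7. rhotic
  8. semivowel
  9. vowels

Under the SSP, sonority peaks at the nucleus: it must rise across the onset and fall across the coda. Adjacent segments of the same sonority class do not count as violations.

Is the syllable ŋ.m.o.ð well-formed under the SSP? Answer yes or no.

yes

Onset: /ŋ/ is a nasal (sonority 5), /m/ is a nasal (sonority 5); then the nucleus /o/ (sonority 9).
Onset profile 5-5-9 — rises to the nucleus.
Coda: /ð/ is a voiced fricative (sonority 4).
Coda profile 9-4 — falls from the nucleus.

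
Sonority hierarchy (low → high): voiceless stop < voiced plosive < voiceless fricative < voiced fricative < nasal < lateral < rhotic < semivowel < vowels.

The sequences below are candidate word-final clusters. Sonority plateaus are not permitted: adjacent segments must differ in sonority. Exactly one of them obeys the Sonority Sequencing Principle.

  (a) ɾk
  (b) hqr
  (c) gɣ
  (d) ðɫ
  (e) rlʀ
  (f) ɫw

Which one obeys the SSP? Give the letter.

(a) sonority 7-1: well-formed.
(b) sonority 3-1-7: ill-formed.
(c) sonority 2-4: ill-formed.
(d) sonority 4-6: ill-formed.
(e) sonority 7-6-7: ill-formed.
(f) sonority 6-8: ill-formed.

a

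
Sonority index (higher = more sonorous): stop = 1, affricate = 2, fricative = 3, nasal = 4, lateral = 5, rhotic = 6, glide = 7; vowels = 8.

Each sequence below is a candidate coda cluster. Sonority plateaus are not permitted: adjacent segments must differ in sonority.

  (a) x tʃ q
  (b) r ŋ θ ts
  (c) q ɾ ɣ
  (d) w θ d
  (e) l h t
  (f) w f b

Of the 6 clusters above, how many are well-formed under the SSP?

(a) 3-2-1 → obeys
(b) 6-4-3-2 → obeys
(c) 1-6-3 → violates
(d) 7-3-1 → obeys
(e) 5-3-1 → obeys
(f) 7-3-1 → obeys

5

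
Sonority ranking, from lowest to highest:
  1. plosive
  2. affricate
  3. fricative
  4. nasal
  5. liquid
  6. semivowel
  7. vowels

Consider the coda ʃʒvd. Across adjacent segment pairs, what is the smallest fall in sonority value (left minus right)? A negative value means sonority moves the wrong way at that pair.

/ʃ/ — fricative, sonority 3.
/ʒ/ — fricative, sonority 3.
/v/ — fricative, sonority 3.
/d/ — plosive, sonority 1.
/ʃ/→/ʒ/: change +0.
/ʒ/→/v/: change +0.
/v/→/d/: change +2.
Minimum = 0.

0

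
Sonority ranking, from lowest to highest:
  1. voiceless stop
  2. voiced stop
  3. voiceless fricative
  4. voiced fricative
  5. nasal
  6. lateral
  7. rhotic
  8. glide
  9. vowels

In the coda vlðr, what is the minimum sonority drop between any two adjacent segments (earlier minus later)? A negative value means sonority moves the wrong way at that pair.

-3

/v/ — voiced fricative, sonority 4.
/l/ — lateral, sonority 6.
/ð/ — voiced fricative, sonority 4.
/r/ — rhotic, sonority 7.
/v/→/l/: change -2.
/l/→/ð/: change +2.
/ð/→/r/: change -3.
Minimum = -3.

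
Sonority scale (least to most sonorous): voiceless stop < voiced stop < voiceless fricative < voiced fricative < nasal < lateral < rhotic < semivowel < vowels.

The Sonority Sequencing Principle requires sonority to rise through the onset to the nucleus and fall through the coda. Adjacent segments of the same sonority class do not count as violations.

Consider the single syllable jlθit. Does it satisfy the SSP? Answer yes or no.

no

Onset: /j/ is a semivowel (sonority 8), /l/ is a lateral (sonority 6), /θ/ is a voiceless fricative (sonority 3); then the nucleus /i/ (sonority 9).
Onset profile 8-6-3-9 — does not rise throughout.
Coda: /t/ is a voiceless stop (sonority 1).
Coda profile 9-1 — falls from the nucleus.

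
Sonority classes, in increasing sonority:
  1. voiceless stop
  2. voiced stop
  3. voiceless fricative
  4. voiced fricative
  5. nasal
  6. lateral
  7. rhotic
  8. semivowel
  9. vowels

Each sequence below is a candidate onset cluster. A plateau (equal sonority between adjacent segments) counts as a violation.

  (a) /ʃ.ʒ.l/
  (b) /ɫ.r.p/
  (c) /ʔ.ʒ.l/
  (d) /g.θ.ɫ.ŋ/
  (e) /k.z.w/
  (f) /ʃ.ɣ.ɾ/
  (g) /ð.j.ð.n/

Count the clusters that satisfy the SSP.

4

(a) 3-4-6 → obeys
(b) 6-7-1 → violates
(c) 1-4-6 → obeys
(d) 2-3-6-5 → violates
(e) 1-4-8 → obeys
(f) 3-4-7 → obeys
(g) 4-8-4-5 → violates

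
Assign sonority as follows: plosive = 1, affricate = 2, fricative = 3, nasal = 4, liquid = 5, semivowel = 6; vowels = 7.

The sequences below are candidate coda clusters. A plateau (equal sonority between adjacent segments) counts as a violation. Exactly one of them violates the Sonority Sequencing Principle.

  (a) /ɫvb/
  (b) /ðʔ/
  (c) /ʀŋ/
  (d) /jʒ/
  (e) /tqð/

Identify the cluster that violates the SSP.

(a) sonority 5-3-1: well-formed.
(b) sonority 3-1: well-formed.
(c) sonority 5-4: well-formed.
(d) sonority 6-3: well-formed.
(e) sonority 1-1-3: ill-formed.

e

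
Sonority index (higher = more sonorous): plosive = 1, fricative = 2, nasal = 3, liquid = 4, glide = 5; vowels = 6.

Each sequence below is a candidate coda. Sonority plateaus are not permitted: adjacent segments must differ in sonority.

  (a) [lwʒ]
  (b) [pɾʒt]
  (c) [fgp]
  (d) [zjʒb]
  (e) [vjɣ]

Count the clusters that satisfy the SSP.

0

(a) [lwʒ]: profile 4-5-2 — violates.
(b) [pɾʒt]: profile 1-4-2-1 — violates.
(c) [fgp]: profile 2-1-1 — violates.
(d) [zjʒb]: profile 2-5-2-1 — violates.
(e) [vjɣ]: profile 2-5-2 — violates.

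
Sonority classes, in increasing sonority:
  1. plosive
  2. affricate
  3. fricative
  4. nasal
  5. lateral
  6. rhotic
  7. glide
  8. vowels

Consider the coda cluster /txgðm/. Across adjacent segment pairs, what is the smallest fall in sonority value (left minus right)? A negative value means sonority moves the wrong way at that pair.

-2

/t/ is a plosive (sonority 1).
/x/ is a fricative (sonority 3).
/g/ is a plosive (sonority 1).
/ð/ is a fricative (sonority 3).
/m/ is a nasal (sonority 4).
/t/→/x/: change -2.
/x/→/g/: change +2.
/g/→/ð/: change -2.
/ð/→/m/: change -1.
Minimum = -2.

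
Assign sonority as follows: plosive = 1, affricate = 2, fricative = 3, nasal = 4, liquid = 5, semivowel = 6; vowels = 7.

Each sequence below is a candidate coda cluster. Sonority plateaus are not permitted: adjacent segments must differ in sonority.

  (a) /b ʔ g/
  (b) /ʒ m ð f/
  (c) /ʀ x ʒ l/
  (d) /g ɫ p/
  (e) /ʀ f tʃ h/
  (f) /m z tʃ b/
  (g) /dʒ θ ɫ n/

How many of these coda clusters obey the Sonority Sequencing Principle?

1

(a) 1-1-1 → violates
(b) 3-4-3-3 → violates
(c) 5-3-3-5 → violates
(d) 1-5-1 → violates
(e) 5-3-2-3 → violates
(f) 4-3-2-1 → obeys
(g) 2-3-5-4 → violates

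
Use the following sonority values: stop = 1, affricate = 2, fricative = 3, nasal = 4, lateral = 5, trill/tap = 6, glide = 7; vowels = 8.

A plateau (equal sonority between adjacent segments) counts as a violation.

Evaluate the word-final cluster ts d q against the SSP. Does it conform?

/ts/: affricate = 2.
/d/: stop = 1.
/q/: stop = 1.
The profile is 2-1-1. Between /d/ (1) and /q/ (1) sonority does not fall, so the cluster violates the SSP.

no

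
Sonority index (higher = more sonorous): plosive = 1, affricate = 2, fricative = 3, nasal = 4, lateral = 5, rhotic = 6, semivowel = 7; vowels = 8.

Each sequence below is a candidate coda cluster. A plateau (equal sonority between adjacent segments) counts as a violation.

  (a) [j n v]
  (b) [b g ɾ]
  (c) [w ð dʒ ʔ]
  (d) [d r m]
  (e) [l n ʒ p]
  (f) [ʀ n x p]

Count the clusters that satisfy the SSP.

4

(a) [j n v]: profile 7-4-3 — obeys.
(b) [b g ɾ]: profile 1-1-6 — violates.
(c) [w ð dʒ ʔ]: profile 7-3-2-1 — obeys.
(d) [d r m]: profile 1-6-4 — violates.
(e) [l n ʒ p]: profile 5-4-3-1 — obeys.
(f) [ʀ n x p]: profile 6-4-3-1 — obeys.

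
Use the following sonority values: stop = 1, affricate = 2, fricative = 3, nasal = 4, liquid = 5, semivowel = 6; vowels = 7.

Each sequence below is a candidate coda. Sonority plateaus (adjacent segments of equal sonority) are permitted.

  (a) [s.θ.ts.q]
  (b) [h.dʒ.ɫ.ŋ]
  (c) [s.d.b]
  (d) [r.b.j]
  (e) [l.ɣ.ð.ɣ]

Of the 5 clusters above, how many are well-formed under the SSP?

(a) 3-3-2-1 → obeys
(b) 3-2-5-4 → violates
(c) 3-1-1 → obeys
(d) 5-1-6 → violates
(e) 5-3-3-3 → obeys

3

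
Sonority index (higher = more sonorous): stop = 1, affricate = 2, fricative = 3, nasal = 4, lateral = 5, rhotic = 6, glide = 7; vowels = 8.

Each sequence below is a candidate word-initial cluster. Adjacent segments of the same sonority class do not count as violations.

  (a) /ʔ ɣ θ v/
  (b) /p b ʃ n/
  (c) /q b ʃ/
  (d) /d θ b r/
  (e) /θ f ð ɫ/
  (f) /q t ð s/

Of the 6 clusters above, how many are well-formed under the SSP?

5

(a) sonority 1-3-3-3: well-formed.
(b) sonority 1-1-3-4: well-formed.
(c) sonority 1-1-3: well-formed.
(d) sonority 1-3-1-6: ill-formed.
(e) sonority 3-3-3-5: well-formed.
(f) sonority 1-1-3-3: well-formed.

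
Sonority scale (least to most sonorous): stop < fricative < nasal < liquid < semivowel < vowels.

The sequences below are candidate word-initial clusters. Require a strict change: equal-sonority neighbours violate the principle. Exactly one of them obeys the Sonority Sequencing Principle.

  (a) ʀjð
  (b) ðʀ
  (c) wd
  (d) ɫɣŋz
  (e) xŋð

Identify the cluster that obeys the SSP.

b

(a) 4-5-2 → violates
(b) 2-4 → obeys
(c) 5-1 → violates
(d) 4-2-3-2 → violates
(e) 2-3-2 → violates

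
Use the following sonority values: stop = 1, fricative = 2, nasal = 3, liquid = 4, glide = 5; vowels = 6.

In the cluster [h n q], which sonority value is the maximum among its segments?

3

/h/ is a fricative (sonority 2).
/n/ is a nasal (sonority 3).
/q/ is a stop (sonority 1).
The maximum is 3.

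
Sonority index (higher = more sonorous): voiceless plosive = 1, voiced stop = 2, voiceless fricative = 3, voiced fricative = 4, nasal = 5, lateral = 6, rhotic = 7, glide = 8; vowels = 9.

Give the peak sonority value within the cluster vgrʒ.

7

/v/ — voiced fricative, sonority 4.
/g/ — voiced stop, sonority 2.
/r/ — rhotic, sonority 7.
/ʒ/ — voiced fricative, sonority 4.
The maximum is 7.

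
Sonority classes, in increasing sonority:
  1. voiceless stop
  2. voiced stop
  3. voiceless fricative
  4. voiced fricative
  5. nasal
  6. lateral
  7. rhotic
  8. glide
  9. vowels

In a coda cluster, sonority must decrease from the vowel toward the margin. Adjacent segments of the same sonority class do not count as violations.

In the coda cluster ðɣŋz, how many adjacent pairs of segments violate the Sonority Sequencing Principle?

1

/ð/: voiced fricative = 4.
/ɣ/: voiced fricative = 4.
/ŋ/: nasal = 5.
/z/: voiced fricative = 4.
/ð/→/ɣ/: 4→4 (plateau, allowed) — ok.
/ɣ/→/ŋ/: 4→5 (does not fall) — violation.
/ŋ/→/z/: 5→4 (falls) — ok.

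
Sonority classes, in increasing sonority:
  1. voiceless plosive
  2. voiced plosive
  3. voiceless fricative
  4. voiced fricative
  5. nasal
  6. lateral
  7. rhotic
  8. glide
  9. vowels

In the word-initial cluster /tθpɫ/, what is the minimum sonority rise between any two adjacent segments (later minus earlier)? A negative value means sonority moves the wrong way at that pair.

/t/ — voiceless plosive, sonority 1.
/θ/ — voiceless fricative, sonority 3.
/p/ — voiceless plosive, sonority 1.
/ɫ/ — lateral, sonority 6.
/t/→/θ/: change +2.
/θ/→/p/: change -2.
/p/→/ɫ/: change +5.
Minimum = -2.

-2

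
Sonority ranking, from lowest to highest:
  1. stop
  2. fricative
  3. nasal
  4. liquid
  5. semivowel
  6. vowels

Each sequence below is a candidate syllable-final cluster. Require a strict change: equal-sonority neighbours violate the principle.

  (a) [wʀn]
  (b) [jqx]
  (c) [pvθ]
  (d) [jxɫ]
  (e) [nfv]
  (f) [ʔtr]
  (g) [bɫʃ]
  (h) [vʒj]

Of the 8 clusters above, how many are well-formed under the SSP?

1

(a) 5-4-3 → obeys
(b) 5-1-2 → violates
(c) 1-2-2 → violates
(d) 5-2-4 → violates
(e) 3-2-2 → violates
(f) 1-1-4 → violates
(g) 1-4-2 → violates
(h) 2-2-5 → violates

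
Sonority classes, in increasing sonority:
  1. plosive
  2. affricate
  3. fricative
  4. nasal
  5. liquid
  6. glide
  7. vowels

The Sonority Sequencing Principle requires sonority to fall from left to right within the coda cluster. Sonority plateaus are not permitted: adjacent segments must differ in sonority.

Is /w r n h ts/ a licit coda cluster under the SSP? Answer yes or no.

/w/ is a glide (sonority 6).
/r/ is a liquid (sonority 5).
/n/ is a nasal (sonority 4).
/h/ is a fricative (sonority 3).
/ts/ is an affricate (sonority 2).
The profile 6-5-4-3-2 strictly falls, so the coda cluster satisfies the SSP.

yes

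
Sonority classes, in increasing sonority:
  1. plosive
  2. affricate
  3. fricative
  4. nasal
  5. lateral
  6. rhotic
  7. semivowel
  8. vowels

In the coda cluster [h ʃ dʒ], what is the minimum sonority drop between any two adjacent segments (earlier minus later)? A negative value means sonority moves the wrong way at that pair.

/h/ — fricative, sonority 3.
/ʃ/ — fricative, sonority 3.
/dʒ/ — affricate, sonority 2.
/h/→/ʃ/: change +0.
/ʃ/→/dʒ/: change +1.
Minimum = 0.

0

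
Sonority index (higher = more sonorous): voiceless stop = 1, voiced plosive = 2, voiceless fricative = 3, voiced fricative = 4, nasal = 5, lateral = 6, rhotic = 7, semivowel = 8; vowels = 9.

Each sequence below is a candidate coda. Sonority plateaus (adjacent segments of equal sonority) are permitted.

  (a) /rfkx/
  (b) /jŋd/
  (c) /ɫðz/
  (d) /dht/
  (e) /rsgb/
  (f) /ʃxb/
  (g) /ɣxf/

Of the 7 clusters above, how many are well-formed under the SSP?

(a) 7-3-1-3 → violates
(b) 8-5-2 → obeys
(c) 6-4-4 → obeys
(d) 2-3-1 → violates
(e) 7-3-2-2 → obeys
(f) 3-3-2 → obeys
(g) 4-3-3 → obeys

5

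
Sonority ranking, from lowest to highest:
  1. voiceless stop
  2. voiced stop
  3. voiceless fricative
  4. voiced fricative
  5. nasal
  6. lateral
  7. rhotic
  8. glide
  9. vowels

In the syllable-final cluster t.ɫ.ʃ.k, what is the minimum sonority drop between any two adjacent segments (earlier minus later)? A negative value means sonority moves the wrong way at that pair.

-5

/t/ — voiceless stop, sonority 1.
/ɫ/ — lateral, sonority 6.
/ʃ/ — voiceless fricative, sonority 3.
/k/ — voiceless stop, sonority 1.
/t/→/ɫ/: change -5.
/ɫ/→/ʃ/: change +3.
/ʃ/→/k/: change +2.
Minimum = -5.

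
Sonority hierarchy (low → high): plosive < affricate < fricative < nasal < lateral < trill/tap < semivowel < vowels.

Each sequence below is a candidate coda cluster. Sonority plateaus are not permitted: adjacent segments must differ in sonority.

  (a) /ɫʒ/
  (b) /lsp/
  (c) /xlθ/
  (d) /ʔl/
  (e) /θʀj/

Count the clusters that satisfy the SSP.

2

(a) /ɫʒ/: profile 5-3 — obeys.
(b) /lsp/: profile 5-3-1 — obeys.
(c) /xlθ/: profile 3-5-3 — violates.
(d) /ʔl/: profile 1-5 — violates.
(e) /θʀj/: profile 3-6-7 — violates.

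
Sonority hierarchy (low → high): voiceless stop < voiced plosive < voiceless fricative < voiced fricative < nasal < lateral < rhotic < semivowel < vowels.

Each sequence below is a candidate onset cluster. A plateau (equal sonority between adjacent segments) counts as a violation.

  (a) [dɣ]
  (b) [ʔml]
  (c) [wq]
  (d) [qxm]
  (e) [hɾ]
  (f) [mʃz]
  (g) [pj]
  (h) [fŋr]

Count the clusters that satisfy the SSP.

6

(a) 2-4 → obeys
(b) 1-5-6 → obeys
(c) 8-1 → violates
(d) 1-3-5 → obeys
(e) 3-7 → obeys
(f) 5-3-4 → violates
(g) 1-8 → obeys
(h) 3-5-7 → obeys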